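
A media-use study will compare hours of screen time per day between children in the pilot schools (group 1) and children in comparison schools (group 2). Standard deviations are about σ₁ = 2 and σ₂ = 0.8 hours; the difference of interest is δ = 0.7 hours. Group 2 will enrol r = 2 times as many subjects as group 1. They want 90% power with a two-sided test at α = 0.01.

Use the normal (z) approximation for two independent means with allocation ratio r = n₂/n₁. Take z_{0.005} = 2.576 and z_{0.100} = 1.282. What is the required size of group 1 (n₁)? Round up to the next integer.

n₁ = (z_{α/2} + z_β)² · (σ₁² + σ₂²/r) / δ²
   = (2.576 + 1.282)² · (2² + 0.8²/2) / 0.7²
   = 14.8842 · (4 + 0.32) / 0.49
   = 14.8842 · 4.32 / 0.49
   = 131.22
Round up → n₁ = 132; n₂ = r·n₁ = 2 × 132 = 264.

n₁ = 132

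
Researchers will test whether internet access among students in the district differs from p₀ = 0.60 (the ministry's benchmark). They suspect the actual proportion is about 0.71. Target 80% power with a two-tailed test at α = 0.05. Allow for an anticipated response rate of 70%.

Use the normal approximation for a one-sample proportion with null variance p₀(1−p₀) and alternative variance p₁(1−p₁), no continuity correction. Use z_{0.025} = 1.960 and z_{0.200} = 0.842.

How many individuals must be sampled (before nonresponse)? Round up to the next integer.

n = [z_{α/2}·√(p₀q₀) + z_β·√(p₁q₁)]² / (p₁ − p₀)²
  = [1.960·√(0.60·0.40) + 0.842·√(0.71·0.29)]² / (0.11)²
  = [1.960·0.4899 + 0.842·0.4538]² / 0.0121
  = [1.3423]² / 0.0121
  = 148.90
Adjust for 70% response: 148.90 / 0.70 = 212.71.
Round up → n = 213.

n = 213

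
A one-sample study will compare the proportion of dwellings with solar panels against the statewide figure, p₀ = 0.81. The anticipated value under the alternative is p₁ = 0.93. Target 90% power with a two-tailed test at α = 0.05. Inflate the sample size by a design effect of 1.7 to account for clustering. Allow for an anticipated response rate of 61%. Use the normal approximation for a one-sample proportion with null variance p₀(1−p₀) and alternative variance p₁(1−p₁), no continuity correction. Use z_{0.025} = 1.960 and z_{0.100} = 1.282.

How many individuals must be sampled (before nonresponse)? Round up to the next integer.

n = 233

n = [z_{α/2}·√(p₀q₀) + z_β·√(p₁q₁)]² / (p₁ − p₀)²
  = [1.960·√(0.81·0.19) + 1.282·√(0.93·0.07)]² / (0.12)²
  = [1.960·0.3923 + 1.282·0.2551]² / 0.0144
  = [1.0960]² / 0.0144
  = 83.42
Design effect: 1.7 × 83.42 = 141.81.
Adjust for 61% response: 141.81 / 0.61 = 232.48.
Round up → n = 233.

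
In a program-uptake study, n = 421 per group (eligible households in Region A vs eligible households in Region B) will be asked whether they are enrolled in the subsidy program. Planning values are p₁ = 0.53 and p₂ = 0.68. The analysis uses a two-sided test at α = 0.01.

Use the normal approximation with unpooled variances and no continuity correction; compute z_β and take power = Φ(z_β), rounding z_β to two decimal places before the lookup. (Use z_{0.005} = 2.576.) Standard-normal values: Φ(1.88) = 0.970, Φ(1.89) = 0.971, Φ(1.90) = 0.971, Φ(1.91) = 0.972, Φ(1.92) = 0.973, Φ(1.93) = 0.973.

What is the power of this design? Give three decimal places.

Power ≈ 0.973

z_β = |p₁−p₂|·√(n/[p₁q₁+p₂q₂]) − z_{α/2}
    = 0.15 · √(421/0.4667) − 2.576
    = 0.15 · 30.0346 − 2.576
    = 4.5052 − 2.576 = 1.9292 → 1.93
Power = Φ(1.93) = 0.973.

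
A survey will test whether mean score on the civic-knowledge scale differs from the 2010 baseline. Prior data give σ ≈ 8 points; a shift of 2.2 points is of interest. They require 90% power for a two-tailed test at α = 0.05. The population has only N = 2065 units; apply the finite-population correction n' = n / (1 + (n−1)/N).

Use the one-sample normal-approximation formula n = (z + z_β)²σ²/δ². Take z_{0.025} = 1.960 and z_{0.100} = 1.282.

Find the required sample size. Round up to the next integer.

n = 131

n = (z_{α/2} + z_β)² · σ² / δ²
  = (1.960 + 1.282)² · 8² / 2.2²
  = 10.5106 · 64 / 4.84
  = 138.98
Finite-population correction (N = 2065): 138.98 / (1 + (138.98 − 1)/2065) = 130.28.
Round up → n = 131.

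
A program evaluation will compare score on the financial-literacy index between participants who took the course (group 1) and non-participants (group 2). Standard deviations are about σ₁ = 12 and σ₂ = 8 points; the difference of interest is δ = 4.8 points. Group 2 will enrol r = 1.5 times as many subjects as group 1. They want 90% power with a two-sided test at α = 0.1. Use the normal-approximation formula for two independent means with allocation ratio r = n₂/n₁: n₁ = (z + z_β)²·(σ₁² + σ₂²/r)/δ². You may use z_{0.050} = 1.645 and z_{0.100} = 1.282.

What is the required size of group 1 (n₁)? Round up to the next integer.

n₁ = 70

n₁ = (z_{α/2} + z_β)² · (σ₁² + σ₂²/r) / δ²
   = (1.645 + 1.282)² · (12² + 8²/1.5) / 4.8²
   = 8.5673 · (144 + 42.6667) / 23.04
   = 8.5673 · 186.6667 / 23.04
   = 69.41
Round up → n₁ = 70; n₂ = r·n₁ = 1.5 × 70 = 105.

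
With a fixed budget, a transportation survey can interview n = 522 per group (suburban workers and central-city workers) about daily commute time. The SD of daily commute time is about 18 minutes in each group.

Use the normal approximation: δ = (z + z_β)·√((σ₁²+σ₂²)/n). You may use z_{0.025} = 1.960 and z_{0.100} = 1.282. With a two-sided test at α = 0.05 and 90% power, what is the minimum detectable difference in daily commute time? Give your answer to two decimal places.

Minimum detectable difference ≈ 3.61 minutes

δ = (z_{α/2} + z_β) · √((σ₁²+σ₂²)/n)
  = (1.960 + 1.282) · √(648/522)
  = 3.242 · √1.2414
  = 3.242 · 1.1142
  = 3.6121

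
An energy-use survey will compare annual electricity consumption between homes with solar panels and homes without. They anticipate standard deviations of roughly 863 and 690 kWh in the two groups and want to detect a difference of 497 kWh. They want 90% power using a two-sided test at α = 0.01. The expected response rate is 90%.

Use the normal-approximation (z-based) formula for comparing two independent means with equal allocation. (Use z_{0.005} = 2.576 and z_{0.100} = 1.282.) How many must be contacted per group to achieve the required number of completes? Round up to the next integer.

n = (z_{α/2} + z_β)² · (σ₁² + σ₂²) / δ²
  = (2.576 + 1.282)² · (863² + 690² = 1220869) / 497²
  = 14.8842 · 1220869 / 247009
  = 73.57
Adjust for 90% response: 73.57 / 0.90 = 81.74.
Round up → n = 82 per group.

n = 82 per group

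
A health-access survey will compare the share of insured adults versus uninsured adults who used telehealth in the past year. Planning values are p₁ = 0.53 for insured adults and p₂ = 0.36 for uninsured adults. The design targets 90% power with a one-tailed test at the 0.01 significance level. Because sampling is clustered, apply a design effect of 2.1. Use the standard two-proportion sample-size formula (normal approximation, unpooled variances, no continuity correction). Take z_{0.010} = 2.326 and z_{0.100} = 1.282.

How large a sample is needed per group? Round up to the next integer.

n = (z_α + z_β)² · [p₁(1−p₁) + p₂(1−p₂)] / (p₁ − p₂)²
  = (2.326 + 1.282)² · (0.53·0.47 + 0.36·0.64) / (0.17)²
  = (3.608)² · (0.2491 + 0.2304) / 0.0289
  = 13.0177 · 0.4795 / 0.0289
  = 215.99
Design effect: 2.1 × 215.99 = 453.57.
Round up → n = 454 per group.

n = 454 per group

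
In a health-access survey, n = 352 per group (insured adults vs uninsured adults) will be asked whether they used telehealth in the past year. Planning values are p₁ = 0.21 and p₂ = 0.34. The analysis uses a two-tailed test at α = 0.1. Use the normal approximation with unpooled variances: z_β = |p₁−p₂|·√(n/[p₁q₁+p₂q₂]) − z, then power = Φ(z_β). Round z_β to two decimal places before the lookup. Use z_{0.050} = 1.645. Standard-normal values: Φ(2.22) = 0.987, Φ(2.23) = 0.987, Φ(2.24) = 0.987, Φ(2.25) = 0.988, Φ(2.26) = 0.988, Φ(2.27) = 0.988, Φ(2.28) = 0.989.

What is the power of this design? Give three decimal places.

Power ≈ 0.988

z_β = |p₁−p₂|·√(n/[p₁q₁+p₂q₂]) − z_{α/2}
    = 0.13 · √(352/0.3903) − 1.645
    = 0.13 · 30.0312 − 1.645
    = 3.9041 − 1.645 = 2.2591 → 2.26
Power = Φ(2.26) = 0.988.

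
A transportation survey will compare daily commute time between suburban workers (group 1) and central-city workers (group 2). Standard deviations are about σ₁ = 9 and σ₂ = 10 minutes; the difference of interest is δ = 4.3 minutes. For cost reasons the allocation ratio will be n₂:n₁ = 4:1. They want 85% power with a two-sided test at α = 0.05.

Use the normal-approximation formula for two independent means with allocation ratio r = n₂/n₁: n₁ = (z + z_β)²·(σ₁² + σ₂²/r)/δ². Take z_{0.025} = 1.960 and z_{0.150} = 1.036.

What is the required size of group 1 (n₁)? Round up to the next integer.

n₁ = 52

n₁ = (z_{α/2} + z_β)² · (σ₁² + σ₂²/r) / δ²
   = (1.960 + 1.036)² · (9² + 10²/4) / 4.3²
   = 8.9760 · (81 + 25) / 18.49
   = 8.9760 · 106 / 18.49
   = 51.46
Round up → n₁ = 52; n₂ = r·n₁ = 4 × 52 = 208.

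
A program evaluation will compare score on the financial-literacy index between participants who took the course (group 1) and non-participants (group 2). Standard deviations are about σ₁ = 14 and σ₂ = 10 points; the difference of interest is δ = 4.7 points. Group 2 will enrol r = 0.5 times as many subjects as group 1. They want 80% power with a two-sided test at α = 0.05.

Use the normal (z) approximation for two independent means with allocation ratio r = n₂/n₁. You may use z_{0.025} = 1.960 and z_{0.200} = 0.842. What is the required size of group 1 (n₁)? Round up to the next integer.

n₁ = 141

n₁ = (z_{α/2} + z_β)² · (σ₁² + σ₂²/r) / δ²
   = (1.960 + 0.842)² · (14² + 10²/0.5) / 4.7²
   = 7.8512 · (196 + 200) / 22.09
   = 7.8512 · 396 / 22.09
   = 140.75
Round up → n₁ = 141; n₂ = r·n₁ = 0.5 × 141 = 71.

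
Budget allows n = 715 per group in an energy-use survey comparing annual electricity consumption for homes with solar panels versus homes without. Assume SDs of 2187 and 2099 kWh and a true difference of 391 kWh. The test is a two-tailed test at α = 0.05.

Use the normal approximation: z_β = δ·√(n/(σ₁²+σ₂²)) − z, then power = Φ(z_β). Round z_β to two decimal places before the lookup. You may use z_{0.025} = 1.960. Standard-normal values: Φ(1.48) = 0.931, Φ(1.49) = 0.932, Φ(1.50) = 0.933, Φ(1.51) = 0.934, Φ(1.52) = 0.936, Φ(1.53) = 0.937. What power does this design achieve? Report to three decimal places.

z_β = δ·√(n/(σ₁²+σ₂²)) − z_{α/2}
    = 391 · √(715/9188770) − 1.960
    = 391 · 0.00882 − 1.960
    = 3.4491 − 1.960 = 1.4891 → 1.49
Power = Φ(1.49) = 0.932.

Power ≈ 0.932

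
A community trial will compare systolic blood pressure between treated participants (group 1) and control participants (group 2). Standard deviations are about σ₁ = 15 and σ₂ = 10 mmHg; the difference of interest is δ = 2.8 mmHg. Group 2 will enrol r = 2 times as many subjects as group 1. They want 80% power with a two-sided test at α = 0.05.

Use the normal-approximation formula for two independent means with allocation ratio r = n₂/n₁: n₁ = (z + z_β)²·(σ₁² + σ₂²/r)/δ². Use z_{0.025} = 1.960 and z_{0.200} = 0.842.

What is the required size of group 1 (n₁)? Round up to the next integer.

n₁ = 276

n₁ = (z_{α/2} + z_β)² · (σ₁² + σ₂²/r) / δ²
   = (1.960 + 0.842)² · (15² + 10²/2) / 2.8²
   = 7.8512 · (225 + 50) / 7.84
   = 7.8512 · 275 / 7.84
   = 275.39
Round up → n₁ = 276; n₂ = r·n₁ = 2 × 276 = 552.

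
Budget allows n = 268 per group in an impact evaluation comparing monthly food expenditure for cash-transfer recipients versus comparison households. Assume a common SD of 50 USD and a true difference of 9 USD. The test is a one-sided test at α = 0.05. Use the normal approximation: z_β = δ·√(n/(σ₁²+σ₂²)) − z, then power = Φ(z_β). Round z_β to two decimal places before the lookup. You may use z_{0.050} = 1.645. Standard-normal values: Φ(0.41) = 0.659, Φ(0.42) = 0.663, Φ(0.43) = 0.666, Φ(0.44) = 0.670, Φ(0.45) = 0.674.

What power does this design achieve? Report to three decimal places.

z_β = δ·√(n/(σ₁²+σ₂²)) − z_α
    = 9 · √(268/5000) − 1.645
    = 9 · 0.23152 − 1.645
    = 2.0837 − 1.645 = 0.4387 → 0.44
Power = Φ(0.44) = 0.670.

Power ≈ 0.670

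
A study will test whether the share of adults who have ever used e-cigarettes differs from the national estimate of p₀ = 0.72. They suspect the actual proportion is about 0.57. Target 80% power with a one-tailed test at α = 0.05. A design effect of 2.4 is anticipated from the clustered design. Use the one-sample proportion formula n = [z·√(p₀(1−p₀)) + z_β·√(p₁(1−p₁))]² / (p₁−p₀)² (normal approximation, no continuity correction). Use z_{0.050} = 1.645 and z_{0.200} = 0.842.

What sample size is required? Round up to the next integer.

n = 143

n = [z_α·√(p₀q₀) + z_β·√(p₁q₁)]² / (p₁ − p₀)²
  = [1.645·√(0.72·0.28) + 0.842·√(0.57·0.43)]² / (-0.15)²
  = [1.645·0.4490 + 0.842·0.4951]² / 0.0225
  = [1.1555]² / 0.0225
  = 59.34
Design effect: 2.4 × 59.34 = 142.41.
Round up → n = 143.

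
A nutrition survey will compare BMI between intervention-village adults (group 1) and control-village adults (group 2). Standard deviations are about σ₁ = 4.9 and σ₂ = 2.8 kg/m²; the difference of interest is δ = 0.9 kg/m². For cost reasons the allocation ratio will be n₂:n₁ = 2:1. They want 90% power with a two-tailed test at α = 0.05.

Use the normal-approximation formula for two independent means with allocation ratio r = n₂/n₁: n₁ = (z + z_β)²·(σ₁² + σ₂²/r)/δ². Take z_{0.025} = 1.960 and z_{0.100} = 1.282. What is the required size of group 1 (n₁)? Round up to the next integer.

n₁ = 363

n₁ = (z_{α/2} + z_β)² · (σ₁² + σ₂²/r) / δ²
   = (1.960 + 1.282)² · (4.9² + 2.8²/2) / 0.9²
   = 10.5106 · (24.01 + 3.92) / 0.81
   = 10.5106 · 27.93 / 0.81
   = 362.42
Round up → n₁ = 363; n₂ = r·n₁ = 2 × 363 = 726.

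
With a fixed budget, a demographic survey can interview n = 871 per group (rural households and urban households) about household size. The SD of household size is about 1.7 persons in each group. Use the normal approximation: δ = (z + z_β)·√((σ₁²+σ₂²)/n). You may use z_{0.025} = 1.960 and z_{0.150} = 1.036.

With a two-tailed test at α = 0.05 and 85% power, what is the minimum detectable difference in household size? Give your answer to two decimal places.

Minimum detectable difference ≈ 0.24 persons

δ = (z_{α/2} + z_β) · √((σ₁²+σ₂²)/n)
  = (1.960 + 1.036) · √(5.78/871)
  = 2.996 · √0.00664
  = 2.996 · 0.0815
  = 0.2441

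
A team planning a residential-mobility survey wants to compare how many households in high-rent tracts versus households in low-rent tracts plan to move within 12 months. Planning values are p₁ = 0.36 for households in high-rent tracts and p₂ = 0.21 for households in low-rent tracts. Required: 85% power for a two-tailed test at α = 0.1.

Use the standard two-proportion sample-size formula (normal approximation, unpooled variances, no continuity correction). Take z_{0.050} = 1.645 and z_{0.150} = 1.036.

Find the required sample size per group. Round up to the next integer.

n = (z_{α/2} + z_β)² · [p₁(1−p₁) + p₂(1−p₂)] / (p₁ − p₂)²
  = (1.645 + 1.036)² · (0.36·0.64 + 0.21·0.79) / (0.15)²
  = (2.681)² · (0.2304 + 0.1659) / 0.0225
  = 7.1878 · 0.3963 / 0.0225
  = 126.60
Round up → n = 127 per group.

n = 127 per group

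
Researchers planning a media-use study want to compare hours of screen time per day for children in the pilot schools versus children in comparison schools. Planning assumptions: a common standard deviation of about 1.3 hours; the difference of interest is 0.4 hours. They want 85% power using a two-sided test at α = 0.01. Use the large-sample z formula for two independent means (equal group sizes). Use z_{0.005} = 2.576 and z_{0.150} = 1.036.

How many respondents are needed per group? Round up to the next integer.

n = (z_{α/2} + z_β)² · (σ₁² + σ₂²) / δ²
  = (2.576 + 1.036)² · (2·1.3² = 3.38) / 0.4²
  = 13.0465 · 3.38 / 0.16
  = 275.61
Round up → n = 276 per group.

n = 276 per group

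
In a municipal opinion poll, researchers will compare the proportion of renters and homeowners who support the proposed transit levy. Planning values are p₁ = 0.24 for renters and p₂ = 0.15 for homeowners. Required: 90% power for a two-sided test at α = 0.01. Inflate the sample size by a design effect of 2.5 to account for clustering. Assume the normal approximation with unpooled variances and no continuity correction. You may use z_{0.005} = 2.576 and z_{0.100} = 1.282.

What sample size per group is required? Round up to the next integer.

n = (z_{α/2} + z_β)² · [p₁(1−p₁) + p₂(1−p₂)] / (p₁ − p₂)²
  = (2.576 + 1.282)² · (0.24·0.76 + 0.15·0.85) / (0.09)²
  = (3.858)² · (0.1824 + 0.1275) / 0.0081
  = 14.8842 · 0.3099 / 0.0081
  = 569.46
Design effect: 2.5 × 569.46 = 1423.64.
Round up → n = 1424 per group.

n = 1424 per group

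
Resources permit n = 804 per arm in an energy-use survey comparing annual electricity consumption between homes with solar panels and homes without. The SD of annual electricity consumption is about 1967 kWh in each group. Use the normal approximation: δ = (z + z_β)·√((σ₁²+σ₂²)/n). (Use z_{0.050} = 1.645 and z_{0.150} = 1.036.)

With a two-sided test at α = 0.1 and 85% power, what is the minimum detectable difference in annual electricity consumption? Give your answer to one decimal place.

Minimum detectable difference ≈ 263.0 kWh

δ = (z_{α/2} + z_β) · √((σ₁²+σ₂²)/n)
  = (1.645 + 1.036) · √(7738178/804)
  = 2.681 · √9624.6
  = 2.681 · 98.1050
  = 263.0196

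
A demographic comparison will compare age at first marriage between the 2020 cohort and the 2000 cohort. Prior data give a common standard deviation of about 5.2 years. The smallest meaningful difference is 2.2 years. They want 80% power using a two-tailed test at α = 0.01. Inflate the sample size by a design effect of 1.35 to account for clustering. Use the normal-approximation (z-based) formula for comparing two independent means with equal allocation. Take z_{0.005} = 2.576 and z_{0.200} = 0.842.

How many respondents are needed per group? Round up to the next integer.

n = 177 per group

n = (z_{α/2} + z_β)² · (σ₁² + σ₂²) / δ²
  = (2.576 + 0.842)² · (2·5.2² = 54.08) / 2.2²
  = 11.6827 · 54.08 / 4.84
  = 130.54
Design effect: 1.35 × 130.54 = 176.23.
Round up → n = 177 per group.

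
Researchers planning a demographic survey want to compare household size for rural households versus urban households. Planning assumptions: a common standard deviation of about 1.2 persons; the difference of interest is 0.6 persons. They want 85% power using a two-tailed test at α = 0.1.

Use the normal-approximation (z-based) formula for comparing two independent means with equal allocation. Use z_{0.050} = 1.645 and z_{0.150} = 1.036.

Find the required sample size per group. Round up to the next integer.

n = 58 per group

n = (z_{α/2} + z_β)² · (σ₁² + σ₂²) / δ²
  = (1.645 + 1.036)² · (2·1.2² = 2.88) / 0.6²
  = 7.1878 · 2.88 / 0.36
  = 57.50
Round up → n = 58 per group.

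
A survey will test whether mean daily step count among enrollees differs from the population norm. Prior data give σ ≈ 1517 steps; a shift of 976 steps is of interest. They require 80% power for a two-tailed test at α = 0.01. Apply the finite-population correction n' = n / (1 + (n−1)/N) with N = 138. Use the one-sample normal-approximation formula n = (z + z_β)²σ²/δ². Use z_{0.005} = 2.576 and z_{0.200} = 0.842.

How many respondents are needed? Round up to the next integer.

n = 24

n = (z_{α/2} + z_β)² · σ² / δ²
  = (2.576 + 0.842)² · 1517² / 976²
  = 11.6827 · 2301289 / 952576
  = 28.22
Finite-population correction (N = 138): 28.22 / (1 + (28.22 − 1)/138) = 23.57.
Round up → n = 24.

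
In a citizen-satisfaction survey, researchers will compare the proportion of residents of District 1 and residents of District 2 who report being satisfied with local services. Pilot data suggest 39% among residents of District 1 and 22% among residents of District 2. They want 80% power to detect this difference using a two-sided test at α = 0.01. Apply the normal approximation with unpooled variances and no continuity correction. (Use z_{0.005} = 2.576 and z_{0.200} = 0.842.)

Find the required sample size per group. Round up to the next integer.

n = 166 per group

n = (z_{α/2} + z_β)² · [p₁(1−p₁) + p₂(1−p₂)] / (p₁ − p₂)²
  = (2.576 + 0.842)² · (0.39·0.61 + 0.22·0.78) / (0.17)²
  = (3.418)² · (0.2379 + 0.1716) / 0.0289
  = 11.6827 · 0.4095 / 0.0289
  = 165.54
Round up → n = 166 per group.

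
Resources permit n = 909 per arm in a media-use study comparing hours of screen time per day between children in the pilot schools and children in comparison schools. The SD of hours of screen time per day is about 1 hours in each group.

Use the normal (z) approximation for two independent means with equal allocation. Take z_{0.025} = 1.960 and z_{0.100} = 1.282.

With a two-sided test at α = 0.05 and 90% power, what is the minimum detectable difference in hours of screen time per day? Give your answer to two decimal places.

δ = (z_{α/2} + z_β) · √((σ₁²+σ₂²)/n)
  = (1.960 + 1.282) · √(2/909)
  = 3.242 · √0.0022
  = 3.242 · 0.0469
  = 0.1521

Minimum detectable difference ≈ 0.15 hours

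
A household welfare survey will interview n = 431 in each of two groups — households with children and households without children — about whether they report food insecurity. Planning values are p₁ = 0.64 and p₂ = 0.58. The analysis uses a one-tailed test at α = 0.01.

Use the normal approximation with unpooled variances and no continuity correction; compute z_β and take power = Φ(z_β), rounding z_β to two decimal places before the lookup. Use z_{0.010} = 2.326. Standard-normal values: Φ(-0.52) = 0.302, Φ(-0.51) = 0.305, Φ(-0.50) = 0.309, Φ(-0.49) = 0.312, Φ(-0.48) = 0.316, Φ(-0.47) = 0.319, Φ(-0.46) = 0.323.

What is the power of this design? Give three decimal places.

Power ≈ 0.302

z_β = |p₁−p₂|·√(n/[p₁q₁+p₂q₂]) − z_α
    = 0.06 · √(431/0.4740) − 2.326
    = 0.06 · 30.1543 − 2.326
    = 1.8093 − 2.326 = -0.5167 → -0.52
Power = Φ(-0.52) = 0.302.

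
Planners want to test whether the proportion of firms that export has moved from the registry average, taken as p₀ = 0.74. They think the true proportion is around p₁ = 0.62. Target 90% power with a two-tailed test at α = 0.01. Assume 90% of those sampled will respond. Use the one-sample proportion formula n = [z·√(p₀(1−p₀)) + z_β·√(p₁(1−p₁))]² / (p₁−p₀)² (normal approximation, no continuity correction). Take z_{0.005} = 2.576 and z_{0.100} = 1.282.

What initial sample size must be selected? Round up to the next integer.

n = [z_{α/2}·√(p₀q₀) + z_β·√(p₁q₁)]² / (p₁ − p₀)²
  = [2.576·√(0.74·0.26) + 1.282·√(0.62·0.38)]² / (-0.12)²
  = [2.576·0.4386 + 1.282·0.4854]² / 0.0144
  = [1.7522]² / 0.0144
  = 213.21
Adjust for 90% response: 213.21 / 0.90 = 236.90.
Round up → n = 237.

n = 237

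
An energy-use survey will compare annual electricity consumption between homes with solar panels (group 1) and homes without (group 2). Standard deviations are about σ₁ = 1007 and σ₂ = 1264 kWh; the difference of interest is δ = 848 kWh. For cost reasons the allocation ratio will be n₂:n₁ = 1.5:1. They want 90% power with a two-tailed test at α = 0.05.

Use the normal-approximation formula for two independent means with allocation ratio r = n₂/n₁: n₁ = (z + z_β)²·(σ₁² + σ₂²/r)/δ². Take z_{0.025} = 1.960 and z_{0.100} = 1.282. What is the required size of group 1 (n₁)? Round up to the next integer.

n₁ = (z_{α/2} + z_β)² · (σ₁² + σ₂²/r) / δ²
   = (1.960 + 1.282)² · (1007² + 1264²/1.5) / 848²
   = 10.5106 · (1014049 + 1065130.7) / 719104
   = 10.5106 · 2079179.7 / 719104
   = 30.39
Round up → n₁ = 31; n₂ = r·n₁ = 1.5 × 31 = 47.

n₁ = 31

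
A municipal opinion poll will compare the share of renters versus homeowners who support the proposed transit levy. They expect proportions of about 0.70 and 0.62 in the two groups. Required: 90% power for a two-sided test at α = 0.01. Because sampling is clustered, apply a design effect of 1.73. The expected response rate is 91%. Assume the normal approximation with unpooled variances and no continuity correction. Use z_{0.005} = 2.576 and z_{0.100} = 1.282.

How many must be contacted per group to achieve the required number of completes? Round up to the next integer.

n = 1971 per group

n = (z_{α/2} + z_β)² · [p₁(1−p₁) + p₂(1−p₂)] / (p₁ − p₂)²
  = (2.576 + 1.282)² · (0.70·0.30 + 0.62·0.38) / (0.08)²
  = (3.858)² · (0.2100 + 0.2356) / 0.0064
  = 14.8842 · 0.4456 / 0.0064
  = 1036.31
Design effect: 1.73 × 1036.31 = 1792.82.
Adjust for 91% response: 1792.82 / 0.91 = 1970.13.
Round up → n = 1971 per group.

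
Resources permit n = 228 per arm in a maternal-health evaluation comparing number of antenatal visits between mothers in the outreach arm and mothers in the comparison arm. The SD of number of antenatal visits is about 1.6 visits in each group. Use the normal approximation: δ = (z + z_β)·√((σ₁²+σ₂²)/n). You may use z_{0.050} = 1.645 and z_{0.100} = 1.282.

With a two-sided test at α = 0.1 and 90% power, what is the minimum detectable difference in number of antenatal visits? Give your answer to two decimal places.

δ = (z_{α/2} + z_β) · √((σ₁²+σ₂²)/n)
  = (1.645 + 1.282) · √(5.12/228)
  = 2.927 · √0.02246
  = 2.927 · 0.1499
  = 0.4386

Minimum detectable difference ≈ 0.44 visits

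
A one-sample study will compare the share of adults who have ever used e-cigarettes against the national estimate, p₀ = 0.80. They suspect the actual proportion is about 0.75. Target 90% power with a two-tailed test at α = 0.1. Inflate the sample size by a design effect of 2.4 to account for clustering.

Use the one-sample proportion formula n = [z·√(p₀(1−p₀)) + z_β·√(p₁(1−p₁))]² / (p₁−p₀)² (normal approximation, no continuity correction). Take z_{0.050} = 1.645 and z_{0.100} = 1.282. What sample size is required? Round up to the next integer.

n = 1413

n = [z_{α/2}·√(p₀q₀) + z_β·√(p₁q₁)]² / (p₁ − p₀)²
  = [1.645·√(0.80·0.20) + 1.282·√(0.75·0.25)]² / (-0.05)²
  = [1.645·0.4000 + 1.282·0.4330]² / 0.0025
  = [1.2131]² / 0.0025
  = 588.67
Design effect: 2.4 × 588.67 = 1412.80.
Round up → n = 1413.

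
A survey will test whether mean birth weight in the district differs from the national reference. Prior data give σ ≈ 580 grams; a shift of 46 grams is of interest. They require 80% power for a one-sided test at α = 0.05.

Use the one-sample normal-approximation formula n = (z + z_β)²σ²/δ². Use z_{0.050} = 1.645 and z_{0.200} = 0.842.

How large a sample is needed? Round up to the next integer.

n = 984

n = (z_α + z_β)² · σ² / δ²
  = (1.645 + 0.842)² · 580² / 46²
  = 6.1852 · 336400 / 2116
  = 983.31
Round up → n = 984.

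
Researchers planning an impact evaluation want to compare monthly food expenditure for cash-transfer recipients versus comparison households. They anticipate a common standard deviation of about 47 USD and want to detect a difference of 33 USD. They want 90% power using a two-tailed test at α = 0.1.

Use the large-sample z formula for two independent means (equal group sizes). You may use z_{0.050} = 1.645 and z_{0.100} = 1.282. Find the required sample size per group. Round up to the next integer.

n = 35 per group

n = (z_{α/2} + z_β)² · (σ₁² + σ₂²) / δ²
  = (1.645 + 1.282)² · (2·47² = 4418) / 33²
  = 8.5673 · 4418 / 1089
  = 34.76
Round up → n = 35 per group.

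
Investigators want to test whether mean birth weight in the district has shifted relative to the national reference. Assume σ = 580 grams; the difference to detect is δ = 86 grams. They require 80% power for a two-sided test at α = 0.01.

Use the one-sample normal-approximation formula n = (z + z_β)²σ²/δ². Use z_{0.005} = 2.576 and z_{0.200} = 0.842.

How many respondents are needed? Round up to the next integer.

n = 532

n = (z_{α/2} + z_β)² · σ² / δ²
  = (2.576 + 0.842)² · 580² / 86²
  = 11.6827 · 336400 / 7396
  = 531.38
Round up → n = 532.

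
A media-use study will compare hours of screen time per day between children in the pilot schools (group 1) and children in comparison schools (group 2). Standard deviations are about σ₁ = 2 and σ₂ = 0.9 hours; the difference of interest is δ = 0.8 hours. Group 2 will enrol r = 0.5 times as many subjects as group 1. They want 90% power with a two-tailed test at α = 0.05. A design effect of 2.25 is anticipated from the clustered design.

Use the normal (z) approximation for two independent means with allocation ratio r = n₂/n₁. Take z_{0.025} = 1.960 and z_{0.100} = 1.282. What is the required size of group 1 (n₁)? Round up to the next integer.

n₁ = (z_{α/2} + z_β)² · (σ₁² + σ₂²/r) / δ²
   = (1.960 + 1.282)² · (2² + 0.9²/0.5) / 0.8²
   = 10.5106 · (4 + 1.62) / 0.64
   = 10.5106 · 5.62 / 0.64
   = 92.30
Design effect: 2.25 × 92.30 = 207.67.
Round up → n₁ = 208; n₂ = r·n₁ = 0.5 × 208 = 104.

n₁ = 208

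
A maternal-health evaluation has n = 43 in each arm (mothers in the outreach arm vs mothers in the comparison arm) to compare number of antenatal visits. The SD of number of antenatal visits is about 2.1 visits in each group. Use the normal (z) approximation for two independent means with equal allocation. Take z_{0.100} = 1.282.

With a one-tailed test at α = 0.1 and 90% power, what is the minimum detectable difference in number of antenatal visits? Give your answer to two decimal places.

Minimum detectable difference ≈ 1.16 visits

δ = (z_α + z_β) · √((σ₁²+σ₂²)/n)
  = (1.282 + 1.282) · √(8.82/43)
  = 2.564 · √0.20512
  = 2.564 · 0.4529
  = 1.1612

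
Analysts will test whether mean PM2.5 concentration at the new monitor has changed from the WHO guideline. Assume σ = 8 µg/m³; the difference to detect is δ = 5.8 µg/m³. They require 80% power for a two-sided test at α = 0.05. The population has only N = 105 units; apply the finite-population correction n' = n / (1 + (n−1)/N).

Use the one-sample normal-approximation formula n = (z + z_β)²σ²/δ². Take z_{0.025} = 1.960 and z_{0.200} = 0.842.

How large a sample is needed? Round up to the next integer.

n = (z_{α/2} + z_β)² · σ² / δ²
  = (1.960 + 0.842)² · 8² / 5.8²
  = 7.8512 · 64 / 33.64
  = 14.94
Finite-population correction (N = 105): 14.94 / (1 + (14.94 − 1)/105) = 13.19.
Round up → n = 14.

n = 14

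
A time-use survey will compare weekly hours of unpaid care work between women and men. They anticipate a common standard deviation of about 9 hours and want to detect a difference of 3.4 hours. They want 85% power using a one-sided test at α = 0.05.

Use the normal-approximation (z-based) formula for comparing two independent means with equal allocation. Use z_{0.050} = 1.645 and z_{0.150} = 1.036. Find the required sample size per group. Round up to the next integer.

n = (z_α + z_β)² · (σ₁² + σ₂²) / δ²
  = (1.645 + 1.036)² · (2·9² = 162) / 3.4²
  = 7.1878 · 162 / 11.56
  = 100.73
Round up → n = 101 per group.

n = 101 per group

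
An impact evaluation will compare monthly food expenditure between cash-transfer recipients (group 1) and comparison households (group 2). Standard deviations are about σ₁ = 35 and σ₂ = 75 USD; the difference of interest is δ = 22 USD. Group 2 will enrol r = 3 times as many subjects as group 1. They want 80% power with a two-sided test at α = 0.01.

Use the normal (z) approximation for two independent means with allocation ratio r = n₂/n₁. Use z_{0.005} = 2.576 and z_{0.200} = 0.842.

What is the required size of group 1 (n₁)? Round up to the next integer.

n₁ = 75

n₁ = (z_{α/2} + z_β)² · (σ₁² + σ₂²/r) / δ²
   = (2.576 + 0.842)² · (35² + 75²/3) / 22²
   = 11.6827 · (1225 + 1875) / 484
   = 11.6827 · 3100 / 484
   = 74.83
Round up → n₁ = 75; n₂ = r·n₁ = 3 × 75 = 225.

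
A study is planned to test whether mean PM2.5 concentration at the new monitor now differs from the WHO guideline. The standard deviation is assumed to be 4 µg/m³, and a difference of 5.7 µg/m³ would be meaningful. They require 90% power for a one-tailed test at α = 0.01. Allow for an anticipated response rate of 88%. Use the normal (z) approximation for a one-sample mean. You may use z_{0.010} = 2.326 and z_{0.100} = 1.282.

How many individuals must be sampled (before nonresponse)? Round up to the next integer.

n = (z_α + z_β)² · σ² / δ²
  = (2.326 + 1.282)² · 4² / 5.7²
  = 13.0177 · 16 / 32.49
  = 6.41
Adjust for 88% response: 6.41 / 0.88 = 7.28.
Round up → n = 8.

n = 8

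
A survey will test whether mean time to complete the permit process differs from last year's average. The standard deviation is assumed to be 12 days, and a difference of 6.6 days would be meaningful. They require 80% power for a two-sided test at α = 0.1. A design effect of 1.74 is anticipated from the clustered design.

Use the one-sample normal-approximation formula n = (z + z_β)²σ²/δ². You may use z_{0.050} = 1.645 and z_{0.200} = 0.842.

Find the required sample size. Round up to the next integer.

n = (z_{α/2} + z_β)² · σ² / δ²
  = (1.645 + 0.842)² · 12² / 6.6²
  = 6.1852 · 144 / 43.56
  = 20.45
Design effect: 1.74 × 20.45 = 35.58.
Round up → n = 36.

n = 36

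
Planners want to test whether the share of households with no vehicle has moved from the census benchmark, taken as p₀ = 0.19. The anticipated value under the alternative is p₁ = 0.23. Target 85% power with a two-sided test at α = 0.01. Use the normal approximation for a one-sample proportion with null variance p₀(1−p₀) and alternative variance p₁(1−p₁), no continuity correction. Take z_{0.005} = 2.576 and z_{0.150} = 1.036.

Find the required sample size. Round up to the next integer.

n = [z_{α/2}·√(p₀q₀) + z_β·√(p₁q₁)]² / (p₁ − p₀)²
  = [2.576·√(0.19·0.81) + 1.036·√(0.23·0.77)]² / (0.04)²
  = [2.576·0.3923 + 1.036·0.4208]² / 0.0016
  = [1.4465]² / 0.0016
  = 1307.82
Round up → n = 1308.

n = 1308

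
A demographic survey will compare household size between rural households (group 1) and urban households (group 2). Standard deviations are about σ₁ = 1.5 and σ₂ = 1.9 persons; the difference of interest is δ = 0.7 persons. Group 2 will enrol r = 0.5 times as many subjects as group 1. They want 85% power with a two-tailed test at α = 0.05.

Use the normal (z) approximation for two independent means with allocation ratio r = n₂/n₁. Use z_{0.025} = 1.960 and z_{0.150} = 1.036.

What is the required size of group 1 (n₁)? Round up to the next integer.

n₁ = (z_{α/2} + z_β)² · (σ₁² + σ₂²/r) / δ²
   = (1.960 + 1.036)² · (1.5² + 1.9²/0.5) / 0.7²
   = 8.9760 · (2.25 + 7.22) / 0.49
   = 8.9760 · 9.47 / 0.49
   = 173.48
Round up → n₁ = 174; n₂ = r·n₁ = 0.5 × 174 = 87.

n₁ = 174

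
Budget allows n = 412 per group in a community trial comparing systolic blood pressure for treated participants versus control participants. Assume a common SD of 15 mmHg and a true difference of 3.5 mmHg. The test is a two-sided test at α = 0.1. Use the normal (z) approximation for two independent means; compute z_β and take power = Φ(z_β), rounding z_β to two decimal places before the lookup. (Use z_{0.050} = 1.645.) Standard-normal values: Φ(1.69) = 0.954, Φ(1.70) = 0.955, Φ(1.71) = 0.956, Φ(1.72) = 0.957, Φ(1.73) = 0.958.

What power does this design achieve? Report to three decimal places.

Power ≈ 0.955

z_β = δ·√(n/(σ₁²+σ₂²)) − z_{α/2}
    = 3.5 · √(412/450) − 1.645
    = 3.5 · 0.95685 − 1.645
    = 3.3490 − 1.645 = 1.7040 → 1.70
Power = Φ(1.70) = 0.955.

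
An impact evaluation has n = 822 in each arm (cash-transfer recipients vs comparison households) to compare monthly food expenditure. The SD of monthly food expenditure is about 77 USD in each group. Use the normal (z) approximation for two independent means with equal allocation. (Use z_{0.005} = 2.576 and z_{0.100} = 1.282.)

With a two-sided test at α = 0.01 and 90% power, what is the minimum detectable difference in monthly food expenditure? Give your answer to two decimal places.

Minimum detectable difference ≈ 14.65 USD

δ = (z_{α/2} + z_β) · √((σ₁²+σ₂²)/n)
  = (2.576 + 1.282) · √(11858/822)
  = 3.858 · √14.4258
  = 3.858 · 3.7981
  = 14.6532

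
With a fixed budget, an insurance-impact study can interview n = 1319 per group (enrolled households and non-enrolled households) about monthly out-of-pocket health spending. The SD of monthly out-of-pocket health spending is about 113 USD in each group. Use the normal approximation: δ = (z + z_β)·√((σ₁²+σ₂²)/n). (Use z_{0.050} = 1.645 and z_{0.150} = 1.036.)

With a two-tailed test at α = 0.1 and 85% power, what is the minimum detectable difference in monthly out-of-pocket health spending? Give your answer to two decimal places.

δ = (z_{α/2} + z_β) · √((σ₁²+σ₂²)/n)
  = (1.645 + 1.036) · √(25538/1319)
  = 2.681 · √19.3616
  = 2.681 · 4.4002
  = 11.7969

Minimum detectable difference ≈ 11.80 USD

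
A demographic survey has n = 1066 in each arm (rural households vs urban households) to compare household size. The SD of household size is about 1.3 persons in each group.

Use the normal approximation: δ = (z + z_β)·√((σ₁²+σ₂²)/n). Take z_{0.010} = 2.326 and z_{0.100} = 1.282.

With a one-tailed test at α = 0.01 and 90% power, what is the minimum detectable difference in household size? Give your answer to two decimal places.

Minimum detectable difference ≈ 0.20 persons

δ = (z_α + z_β) · √((σ₁²+σ₂²)/n)
  = (2.326 + 1.282) · √(3.38/1066)
  = 3.608 · √0.00317
  = 3.608 · 0.0563
  = 0.2032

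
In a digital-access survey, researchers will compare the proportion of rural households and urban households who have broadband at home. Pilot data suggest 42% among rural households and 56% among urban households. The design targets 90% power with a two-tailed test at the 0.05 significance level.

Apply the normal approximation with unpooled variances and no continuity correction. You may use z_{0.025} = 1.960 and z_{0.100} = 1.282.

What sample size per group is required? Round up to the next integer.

n = 263 per group

n = (z_{α/2} + z_β)² · [p₁(1−p₁) + p₂(1−p₂)] / (p₁ − p₂)²
  = (1.960 + 1.282)² · (0.42·0.58 + 0.56·0.44) / (-0.14)²
  = (3.242)² · (0.2436 + 0.2464) / 0.0196
  = 10.5106 · 0.4900 / 0.0196
  = 262.76
Round up → n = 263 per group.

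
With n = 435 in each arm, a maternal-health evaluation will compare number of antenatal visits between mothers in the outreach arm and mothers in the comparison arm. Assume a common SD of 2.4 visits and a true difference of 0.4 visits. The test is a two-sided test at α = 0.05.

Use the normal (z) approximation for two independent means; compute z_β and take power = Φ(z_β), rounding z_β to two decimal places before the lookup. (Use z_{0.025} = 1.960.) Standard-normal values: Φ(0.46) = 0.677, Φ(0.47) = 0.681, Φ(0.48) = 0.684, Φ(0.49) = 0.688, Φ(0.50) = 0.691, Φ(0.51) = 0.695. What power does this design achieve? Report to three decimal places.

Power ≈ 0.691

z_β = δ·√(n/(σ₁²+σ₂²)) − z_{α/2}
    = 0.4 · √(435/11.52) − 1.960
    = 0.4 · 6.14495 − 1.960
    = 2.4580 − 1.960 = 0.4980 → 0.50
Power = Φ(0.50) = 0.691.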